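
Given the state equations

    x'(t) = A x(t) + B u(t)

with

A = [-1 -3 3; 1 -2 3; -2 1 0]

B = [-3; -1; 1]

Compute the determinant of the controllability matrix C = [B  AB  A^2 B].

432

AB = [[9], [2], [5]]
A^2B = [[0], [20], [-16]]
Controllability matrix C = [B  AB  A^2B] = [[-3, 9, 0], [-1, 2, 20], [1, 5, -16]]
Expanding along the first row, det(C) = (-3)·(2·(-16) - 20·5) - 9·((-1)·(-16) - 20·1) + 0·((-1)·5 - 2·1) = (-3)·(-132) - 9·(-4) + 0·(-7) = 432
Since det(C) ≠ 0, rank(C) = 3 and the system is completely controllable.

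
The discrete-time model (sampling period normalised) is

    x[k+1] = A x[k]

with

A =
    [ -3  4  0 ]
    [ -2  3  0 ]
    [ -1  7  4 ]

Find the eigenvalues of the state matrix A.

-1, 1, 4

det(zI - A) = z^3 - (tr A)z^2 + (M11 + M22 + M33)z - det A, where Mii is the 2×2 principal minor of A obtained by deleting row i and column i.
tr A = (-3) + 3 + 4 = 4; M11 = 3·4 - 0·7 = 12 - 0 = 12; M22 = (-3)·4 - 0·(-1) = -12 - 0 = -12; M33 = (-3)·3 - 4·(-2) = -9 - (-8) = -1; sum of minors = -1.
det A = (-3)·(3·4 - 0·7) - 4·((-2)·4 - 0·(-1)) + 0·((-2)·7 - 3·(-1)) = (-3)·12 - 4·(-8) + 0·(-11) = -4.
So p(z) = det(zI - A) = z^3 - 4z^2 - z + 4.
Rational-root test: any integer root divides 4. Testing small divisors, z = -1 works: p(-1) = -1 + (-4) + 1 + 4 = 0, so (z + 1) is a factor.
Dividing, p(z) = (z + 1)(z^2 - 5z + 4).
Factor z^2 - 5z + 4: two numbers with sum 5 and product 4 are 4 and 1, so z^2 - 5z + 4 = (z - 4)(z - 1).
Hence p(z) = (z - 4) (z - 1) (z + 1), with roots -1, 1, 4.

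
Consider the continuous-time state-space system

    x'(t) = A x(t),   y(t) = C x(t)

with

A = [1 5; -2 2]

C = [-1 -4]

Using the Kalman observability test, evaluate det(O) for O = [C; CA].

41

CA = [[7, -13]]
Observability matrix O = [C; CA] = [[-1, -4], [7, -13]]
det(O) = (-1)·(-13) - (-4)·7 = 13 - (-28) = 41
Since det(O) ≠ 0, rank(O) = 2 and the system is completely observable.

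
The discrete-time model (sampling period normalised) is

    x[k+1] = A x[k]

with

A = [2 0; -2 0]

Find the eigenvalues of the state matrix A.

det(zI - A) = z^2 - (tr A)z + det A, with tr A = 2 + 0 = 2 and det A = 2·0 - 0·(-2) = 0 - 0 = 0.
So p(z) = det(zI - A) = z^2 - 2z.
Factor z^2 - 2z: two numbers with sum 2 and product 0 are 2 and 0, so z^2 - 2z = z(z - 2).
Hence p(z) = z (z - 2), with roots 0, 2.

0, 2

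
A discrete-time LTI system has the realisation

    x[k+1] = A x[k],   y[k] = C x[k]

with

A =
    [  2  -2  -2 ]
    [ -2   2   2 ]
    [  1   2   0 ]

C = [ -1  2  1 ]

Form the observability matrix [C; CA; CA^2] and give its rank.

3

CA = [[-5, 8, 6]]
CA^2 = [[-20, 38, 26]]
Observability matrix O = [C; CA; CA^2] = [[-1, 2, 1], [-5, 8, 6], [-20, 38, 26]]
det(O) = (-1)·(8·26 - 6·38) - 2·((-5)·26 - 6·(-20)) + 1·((-5)·38 - 8·(-20)) = (-1)·(-20) - 2·(-10) + 1·(-30) = 10 ≠ 0, so rank(O) = 3.
rank(O) = 3 = n, so the pair (A, C) is completely observable.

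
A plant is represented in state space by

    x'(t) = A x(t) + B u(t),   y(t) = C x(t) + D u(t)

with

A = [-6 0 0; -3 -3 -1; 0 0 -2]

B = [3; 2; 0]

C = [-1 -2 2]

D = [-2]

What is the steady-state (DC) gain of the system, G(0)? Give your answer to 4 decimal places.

G(0) = C(-A)^{-1}B + D = -C A^{-1} B + D.
det A = -36, so A^{-1} = (1/-36)·adj(A) = [[-1/6, 0, 0], [1/6, -1/3, 1/6], [0, 0, -1/2]]
A^{-1} B = [-1/2, -1/6, 0]^T
C A^{-1} B = 5/6
G(0) = D - C A^{-1} B = -2 - (5/6) = -17/6 ≈ -2.8333

-2.8333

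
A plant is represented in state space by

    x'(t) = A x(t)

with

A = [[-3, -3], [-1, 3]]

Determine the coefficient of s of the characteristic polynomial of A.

0

For a 2×2 matrix, det(sI - A) = s^2 - (tr A)s + det A.
tr A = 0, det A = -12.
So p(s) = s^2 - 12.
The coefficient of s is 0.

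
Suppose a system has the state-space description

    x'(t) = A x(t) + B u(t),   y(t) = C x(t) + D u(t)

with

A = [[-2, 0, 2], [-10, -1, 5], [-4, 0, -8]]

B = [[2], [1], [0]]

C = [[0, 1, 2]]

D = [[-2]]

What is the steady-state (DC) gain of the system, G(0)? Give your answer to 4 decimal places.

-10.0000

G(0) = C(-A)^{-1}B + D = -C A^{-1} B + D.
det A = -24, so A^{-1} = (1/-24)·adj(A) = [[-1/3, 0, -1/12], [25/6, -1, 5/12], [1/6, 0, -1/12]]
A^{-1} B = [-2/3, 22/3, 1/3]^T
C A^{-1} B = 8
G(0) = D - C A^{-1} B = -2 - (8) = -10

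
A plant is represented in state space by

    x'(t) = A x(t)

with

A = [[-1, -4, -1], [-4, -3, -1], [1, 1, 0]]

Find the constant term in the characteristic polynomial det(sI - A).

-4

Expand det(sI - A) for the 3×3 matrix.
p(s) = s^3 + 4s^2 - 11s - 4.
(Check: constant term = det(-A) = (-1)^3 det A = -4; coefficient of s^2 = -tr A = 4.)
The constant term is -4.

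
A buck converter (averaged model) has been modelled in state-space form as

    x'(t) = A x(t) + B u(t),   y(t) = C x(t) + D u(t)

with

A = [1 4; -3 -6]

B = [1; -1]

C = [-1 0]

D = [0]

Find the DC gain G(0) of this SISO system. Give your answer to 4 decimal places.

-0.3333

G(0) = C(-A)^{-1}B + D = -C A^{-1} B + D.
det A = 6, so A^{-1} = (1/6)·adj(A) = [[-1, -2/3], [1/2, 1/6]]
A^{-1} B = [-1/3, 1/3]^T
C A^{-1} B = 1/3
G(0) = D - C A^{-1} B = 0 - (1/3) = -1/3 ≈ -0.3333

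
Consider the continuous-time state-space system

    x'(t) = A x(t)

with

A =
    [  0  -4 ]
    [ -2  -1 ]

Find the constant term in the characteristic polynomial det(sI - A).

-8

For a 2×2 matrix, det(sI - A) = s^2 - (tr A)s + det A.
tr A = -1, det A = -8.
So p(s) = s^2 + s - 8.
The constant term is -8.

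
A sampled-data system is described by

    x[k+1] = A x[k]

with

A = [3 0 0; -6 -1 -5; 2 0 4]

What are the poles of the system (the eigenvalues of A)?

-1, 3, 4

det(zI - A) = z^3 - (tr A)z^2 + (M11 + M22 + M33)z - det A, where Mii is the 2×2 principal minor of A obtained by deleting row i and column i.
tr A = 3 + (-1) + 4 = 6; M11 = (-1)·4 - (-5)·0 = -4 - 0 = -4; M22 = 3·4 - 0·2 = 12 - 0 = 12; M33 = 3·(-1) - 0·(-6) = -3 - 0 = -3; sum of minors = 5.
det A = 3·((-1)·4 - (-5)·0) - 0·((-6)·4 - (-5)·2) + 0·((-6)·0 - (-1)·2) = 3·(-4) - 0·(-14) + 0·2 = -12.
So p(z) = det(zI - A) = z^3 - 6z^2 + 5z + 12.
Rational-root test: any integer root divides 12. Testing small divisors, z = -1 works: p(-1) = -1 + (-6) + (-5) + 12 = 0, so (z + 1) is a factor.
Dividing, p(z) = (z + 1)(z^2 - 7z + 12).
Factor z^2 - 7z + 12: two numbers with sum 7 and product 12 are 4 and 3, so z^2 - 7z + 12 = (z - 4)(z - 3).
Hence p(z) = (z - 4) (z - 3) (z + 1), with roots -1, 3, 4.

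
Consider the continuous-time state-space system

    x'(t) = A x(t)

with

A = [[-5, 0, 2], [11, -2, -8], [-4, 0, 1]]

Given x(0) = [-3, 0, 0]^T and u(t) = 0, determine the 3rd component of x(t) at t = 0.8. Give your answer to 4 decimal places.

det(sI - A) = s^3 - (tr A)s^2 + (M11 + M22 + M33)s - det A, where Mii is the 2×2 principal minor of A obtained by deleting row i and column i.
tr A = (-5) + (-2) + 1 = -6; M11 = (-2)·1 - (-8)·0 = -2 - 0 = -2; M22 = (-5)·1 - 2·(-4) = -5 - (-8) = 3; M33 = (-5)·(-2) - 0·11 = 10 - 0 = 10; sum of minors = 11.
det A = (-5)·((-2)·1 - (-8)·0) - 0·(11·1 - (-8)·(-4)) + 2·(11·0 - (-2)·(-4)) = (-5)·(-2) - 0·(-21) + 2·(-8) = -6.
So p(s) = det(sI - A) = s^3 + 6s^2 + 11s + 6.
Rational-root test: any integer root divides 6. Testing small divisors, s = -1 works: p(-1) = -1 + 6 + (-11) + 6 = 0, so (s + 1) is a factor.
Dividing, p(s) = (s + 1)(s^2 + 5s + 6).
Factor s^2 + 5s + 6: two numbers with sum -5 and product 6 are -2 and -3, so s^2 + 5s + 6 = (s + 2)(s + 3).
Hence p(s) = (s + 1) (s + 2) (s + 3), with roots -3, -2, -1.
The eigenvalues -3, -2, -1 are distinct and real, so A is diagonalisable and x(t) = e^{At} x(0) = V diag(e^{λ_i t}) V^{-1} x(0), where the columns of V are the eigenvectors.
λ = -3: A - (-3)I = [[-2, 0, 2], [11, 1, -8], [-4, 0, 4]]. v must be orthogonal to every row; (row 1) × (row 2) = [-2, 6, -2], so take v_1 = [1, -3, 1]^T.
λ = -2: A - (-2)I = [[-3, 0, 2], [11, 0, -8], [-4, 0, 3]]. v must be orthogonal to every row; (row 1) × (row 2) = [0, -2, 0], so take v_2 = [0, 1, 0]^T.
λ = -1: A - (-1)I = [[-4, 0, 2], [11, -1, -8], [-4, 0, 2]]. v must be orthogonal to every row; (row 1) × (row 2) = [2, -10, 4], so take v_3 = [-1, 5, -2]^T.
V = [v_1 v_2 v_3] = [[1, 0, -1], [-3, 1, 5], [1, 0, -2]] has det V = -1, so V^{-1} = adj(V)/det V = [[2, 0, -1], [1, 1, 2], [1, 0, -1]].
Modal coordinates z(0) = V^{-1} x(0): 2·(-3) + 0·0 + (-1)·0 = -6; 1·(-3) + 1·0 + 2·0 = -3; 1·(-3) + 0·0 + (-1)·0 = -3; so z(0) = [-6, -3, -3]^T.
x_3(t) = Σ_i (v_i)_3 · z_i(0) · e^{λ_i t} (row 3 of V times the modal terms).
x_3(0.8) = 1·(-6)·e^{-3·0.8} + 0·(-3)·e^{-2·0.8} + (-2)·(-3)·e^{-1·0.8} = (-6)·0.090718 + 0·0.201897 + 6·0.449329 = 2.1517.

2.1517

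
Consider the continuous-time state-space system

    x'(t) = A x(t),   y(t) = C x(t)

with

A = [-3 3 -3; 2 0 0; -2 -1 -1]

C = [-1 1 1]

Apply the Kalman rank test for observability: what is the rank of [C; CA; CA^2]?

CA = [[3, -4, 2]]
CA^2 = [[-21, 7, -11]]
Observability matrix O = [C; CA; CA^2] = [[-1, 1, 1], [3, -4, 2], [-21, 7, -11]]
det(O) = (-1)·((-4)·(-11) - 2·7) - 1·(3·(-11) - 2·(-21)) + 1·(3·7 - (-4)·(-21)) = (-1)·30 - 1·9 + 1·(-63) = -102 ≠ 0, so rank(O) = 3.
rank(O) = 3 = n, so the pair (A, C) is completely observable.

3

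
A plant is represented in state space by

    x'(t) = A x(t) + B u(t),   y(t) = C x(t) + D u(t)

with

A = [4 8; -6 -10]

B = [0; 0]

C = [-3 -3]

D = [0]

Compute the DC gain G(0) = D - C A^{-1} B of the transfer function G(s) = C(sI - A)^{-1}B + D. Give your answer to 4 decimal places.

0.0000

G(0) = C(-A)^{-1}B + D = -C A^{-1} B + D.
det A = 8, so A^{-1} = (1/8)·adj(A) = [[-5/4, -1], [3/4, 1/2]]
A^{-1} B = [0, 0]^T
C A^{-1} B = 0
G(0) = D - C A^{-1} B = 0 - (0) = 0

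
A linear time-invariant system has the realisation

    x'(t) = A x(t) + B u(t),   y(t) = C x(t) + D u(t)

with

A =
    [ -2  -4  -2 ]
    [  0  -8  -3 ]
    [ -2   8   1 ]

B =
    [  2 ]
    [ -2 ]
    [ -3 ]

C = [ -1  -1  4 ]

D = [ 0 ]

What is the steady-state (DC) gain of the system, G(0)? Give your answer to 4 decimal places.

G(0) = C(-A)^{-1}B + D = -C A^{-1} B + D.
det A = -24, so A^{-1} = (1/-24)·adj(A) = [[-2/3, 1/2, 1/6], [-1/4, 1/4, 1/4], [2/3, -1, -2/3]]
A^{-1} B = [-17/6, -7/4, 16/3]^T
C A^{-1} B = 311/12
G(0) = D - C A^{-1} B = 0 - (311/12) = -311/12 ≈ -25.9167

-25.9167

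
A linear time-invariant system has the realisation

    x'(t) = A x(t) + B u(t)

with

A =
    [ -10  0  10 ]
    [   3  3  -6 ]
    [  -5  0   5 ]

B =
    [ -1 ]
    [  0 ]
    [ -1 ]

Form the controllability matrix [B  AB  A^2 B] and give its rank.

AB = [[0], [3], [0]]
A^2B = [[0], [9], [0]]
Controllability matrix C = [B  AB  A^2B] = [[-1, 0, 0], [0, 3, 9], [-1, 0, 0]]
The rows r1, r2, r3 of C are linearly dependent: -r1 + r3 = 0 (check each entry), so rank(C) ≤ 2.
The 2×2 minor from rows 1, 2, columns 1, 2 is (-1)·3 - 0·0 = -3 - 0 = -3 ≠ 0, so rank(C) = 2.
rank(C) = 2 < n = 3, so the pair (A, B) is not completely controllable.

2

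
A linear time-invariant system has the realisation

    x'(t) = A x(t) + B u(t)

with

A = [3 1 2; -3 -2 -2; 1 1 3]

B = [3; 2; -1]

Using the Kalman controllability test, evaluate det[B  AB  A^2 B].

-209

AB = [[9], [-11], [2]]
A^2B = [[20], [-9], [4]]
Controllability matrix C = [B  AB  A^2B] = [[3, 9, 20], [2, -11, -9], [-1, 2, 4]]
Expanding along the first row, det(C) = 3·((-11)·4 - (-9)·2) - 9·(2·4 - (-9)·(-1)) + 20·(2·2 - (-11)·(-1)) = 3·(-26) - 9·(-1) + 20·(-7) = -209
Since det(C) ≠ 0, rank(C) = 3 and the system is completely controllable.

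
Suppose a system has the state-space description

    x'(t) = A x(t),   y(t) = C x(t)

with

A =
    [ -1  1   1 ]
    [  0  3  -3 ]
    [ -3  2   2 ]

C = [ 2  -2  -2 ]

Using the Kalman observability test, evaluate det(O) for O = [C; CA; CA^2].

288

CA = [[4, -8, 4]]
CA^2 = [[-16, -12, 36]]
Observability matrix O = [C; CA; CA^2] = [[2, -2, -2], [4, -8, 4], [-16, -12, 36]]
Expanding along the first row, det(O) = 2·((-8)·36 - 4·(-12)) - (-2)·(4·36 - 4·(-16)) + (-2)·(4·(-12) - (-8)·(-16)) = 2·(-240) - (-2)·208 + (-2)·(-176) = 288
Since det(O) ≠ 0, rank(O) = 3 and the system is completely observable.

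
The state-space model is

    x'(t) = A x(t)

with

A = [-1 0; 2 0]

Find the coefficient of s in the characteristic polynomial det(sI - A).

1

For a 2×2 matrix, det(sI - A) = s^2 - (tr A)s + det A.
tr A = -1, det A = 0.
So p(s) = s^2 + s.
The coefficient of s is 1.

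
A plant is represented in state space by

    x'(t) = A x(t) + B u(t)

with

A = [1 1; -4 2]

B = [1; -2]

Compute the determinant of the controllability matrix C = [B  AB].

AB = [[-1], [-8]]
Controllability matrix C = [B  AB] = [[1, -1], [-2, -8]]
det(C) = 1·(-8) - (-1)·(-2) = -8 - 2 = -10
Since det(C) ≠ 0, rank(C) = 2 and the system is completely controllable.

-10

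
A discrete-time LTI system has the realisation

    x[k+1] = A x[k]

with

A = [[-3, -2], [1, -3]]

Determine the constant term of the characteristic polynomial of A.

11

For a 2×2 matrix, det(zI - A) = z^2 - (tr A)z + det A.
tr A = -6, det A = 11.
So p(z) = z^2 + 6z + 11.
The constant term is 11.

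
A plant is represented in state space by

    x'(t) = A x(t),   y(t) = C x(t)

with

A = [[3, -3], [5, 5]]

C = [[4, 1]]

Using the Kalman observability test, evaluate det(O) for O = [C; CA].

CA = [[17, -7]]
Observability matrix O = [C; CA] = [[4, 1], [17, -7]]
det(O) = 4·(-7) - 1·17 = -28 - 17 = -45
Since det(O) ≠ 0, rank(O) = 2 and the system is completely observable.

-45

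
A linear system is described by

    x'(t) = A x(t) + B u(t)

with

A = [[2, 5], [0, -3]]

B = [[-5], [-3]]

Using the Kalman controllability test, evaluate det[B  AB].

AB = [[-25], [9]]
Controllability matrix C = [B  AB] = [[-5, -25], [-3, 9]]
det(C) = (-5)·9 - (-25)·(-3) = -45 - 75 = -120
Since det(C) ≠ 0, rank(C) = 2 and the system is completely controllable.

-120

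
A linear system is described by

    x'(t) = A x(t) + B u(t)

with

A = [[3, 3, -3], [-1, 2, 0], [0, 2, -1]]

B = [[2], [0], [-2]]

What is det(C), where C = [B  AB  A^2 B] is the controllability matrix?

AB = [[12], [-2], [2]]
A^2B = [[24], [-16], [-6]]
Controllability matrix C = [B  AB  A^2B] = [[2, 12, 24], [0, -2, -16], [-2, 2, -6]]
Expanding along the first row, det(C) = 2·((-2)·(-6) - (-16)·2) - 12·(0·(-6) - (-16)·(-2)) + 24·(0·2 - (-2)·(-2)) = 2·44 - 12·(-32) + 24·(-4) = 376
Since det(C) ≠ 0, rank(C) = 3 and the system is completely controllable.

376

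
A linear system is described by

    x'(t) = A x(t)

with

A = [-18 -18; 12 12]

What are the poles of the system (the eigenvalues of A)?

det(sI - A) = s^2 - (tr A)s + det A, with tr A = (-18) + 12 = -6 and det A = (-18)·12 - (-18)·12 = -216 - (-216) = 0.
So p(s) = det(sI - A) = s^2 + 6s.
Factor s^2 + 6s: two numbers with sum -6 and product 0 are 0 and -6, so s^2 + 6s = s(s + 6).
Hence p(s) = s (s + 6), with roots -6, 0.
At least one eigenvalue has non-negative real part, so the system is not asymptotically stable.

-6, 0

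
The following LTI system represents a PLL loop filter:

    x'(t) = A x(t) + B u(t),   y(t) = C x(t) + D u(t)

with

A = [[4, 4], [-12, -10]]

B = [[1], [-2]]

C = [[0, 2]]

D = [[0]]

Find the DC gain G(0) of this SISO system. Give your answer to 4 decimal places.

-1.0000

G(0) = C(-A)^{-1}B + D = -C A^{-1} B + D.
det A = 8, so A^{-1} = (1/8)·adj(A) = [[-5/4, -1/2], [3/2, 1/2]]
A^{-1} B = [-1/4, 1/2]^T
C A^{-1} B = 1
G(0) = D - C A^{-1} B = 0 - (1) = -1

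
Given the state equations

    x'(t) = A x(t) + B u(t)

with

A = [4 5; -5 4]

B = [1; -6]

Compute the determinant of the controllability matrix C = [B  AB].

AB = [[-26], [-29]]
Controllability matrix C = [B  AB] = [[1, -26], [-6, -29]]
det(C) = 1·(-29) - (-26)·(-6) = -29 - 156 = -185
Since det(C) ≠ 0, rank(C) = 2 and the system is completely controllable.

-185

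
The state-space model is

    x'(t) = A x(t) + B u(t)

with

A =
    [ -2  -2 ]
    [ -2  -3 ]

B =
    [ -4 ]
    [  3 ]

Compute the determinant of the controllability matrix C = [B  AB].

AB = [[2], [-1]]
Controllability matrix C = [B  AB] = [[-4, 2], [3, -1]]
det(C) = (-4)·(-1) - 2·3 = 4 - 6 = -2
Since det(C) ≠ 0, rank(C) = 2 and the system is completely controllable.

-2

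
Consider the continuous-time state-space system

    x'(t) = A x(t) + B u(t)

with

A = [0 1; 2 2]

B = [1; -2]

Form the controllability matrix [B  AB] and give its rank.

AB = [[-2], [-2]]
Controllability matrix C = [B  AB] = [[1, -2], [-2, -2]]
det(C) = 1·(-2) - (-2)·(-2) = -2 - 4 = -6 ≠ 0, so rank(C) = 2.
rank(C) = 2 = n, so the pair (A, B) is completely controllable.

2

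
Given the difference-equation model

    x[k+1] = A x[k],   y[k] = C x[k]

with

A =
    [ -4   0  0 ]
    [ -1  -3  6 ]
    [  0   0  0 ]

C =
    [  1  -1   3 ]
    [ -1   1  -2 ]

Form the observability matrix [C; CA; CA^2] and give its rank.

2

CA = [[-3, 3, -6], [3, -3, 6]]
CA^2 = [[9, -9, 18], [-9, 9, -18]]
Observability matrix O = [C; CA; CA^2] = [[1, -1, 3], [-1, 1, -2], [-3, 3, -6], [3, -3, 6], [9, -9, 18], [-9, 9, -18]]
The columns c1, c2, c3 of O are linearly dependent: c1 + c2 = 0 (check each entry), so rank(O) ≤ 2.
The 2×2 minor from rows 1, 2, columns 1, 3 is 1·(-2) - 3·(-1) = -2 - (-3) = 1 ≠ 0, so rank(O) = 2.
rank(O) = 2 < n = 3, so the pair (A, C) is not completely observable.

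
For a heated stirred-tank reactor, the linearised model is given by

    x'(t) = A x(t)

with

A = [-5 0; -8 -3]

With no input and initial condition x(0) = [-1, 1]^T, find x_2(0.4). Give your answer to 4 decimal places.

0.9646

det(sI - A) = s^2 - (tr A)s + det A, with tr A = (-5) + (-3) = -8 and det A = (-5)·(-3) - 0·(-8) = 15 - 0 = 15.
So p(s) = det(sI - A) = s^2 + 8s + 15.
Factor s^2 + 8s + 15: two numbers with sum -8 and product 15 are -3 and -5, so s^2 + 8s + 15 = (s + 3)(s + 5).
Hence p(s) = (s + 3) (s + 5), with roots -5, -3.
The eigenvalues -5, -3 are distinct and real, so A is diagonalisable and x(t) = e^{At} x(0) = V diag(e^{λ_i t}) V^{-1} x(0), where the columns of V are the eigenvectors.
λ = -5: A - (-5)I = [[0, 0], [-8, 2]]. Row 2 gives (-8)·v1 + 2·v2 = 0, so take v_1 = [1, 4]^T.
λ = -3: A - (-3)I = [[-2, 0], [-8, 0]]. Row 1 gives (-2)·v1 + 0·v2 = 0, so take v_2 = [0, -1]^T.
V = [v_1 v_2] = [[1, 0], [4, -1]] has det V = -1, so V^{-1} = adj(V)/det V = [[1, 0], [4, -1]].
Modal coordinates z(0) = V^{-1} x(0): 1·(-1) + 0·1 = -1; 4·(-1) + (-1)·1 = -5; so z(0) = [-1, -5]^T.
x_2(t) = Σ_i (v_i)_2 · z_i(0) · e^{λ_i t} (row 2 of V times the modal terms).
x_2(0.4) = 4·(-1)·e^{-5·0.4} + (-1)·(-5)·e^{-3·0.4} = (-4)·0.135335 + 5·0.301194 = 0.9646.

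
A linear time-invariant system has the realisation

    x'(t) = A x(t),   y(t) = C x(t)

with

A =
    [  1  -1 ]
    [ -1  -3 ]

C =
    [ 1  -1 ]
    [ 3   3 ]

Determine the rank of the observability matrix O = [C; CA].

2

CA = [[2, 2], [0, -12]]
Observability matrix O = [C; CA] = [[1, -1], [3, 3], [2, 2], [0, -12]]
Take the 2×2 submatrix of O formed by rows 1, 2: [[1, -1], [3, 3]]. Its determinant is 1·3 - (-1)·3 = 3 - (-3) = 6 ≠ 0.
So rank(O) ≥ 2; since O has 2 columns, rank(O) = 2.
rank(O) = 2 = n, so the pair (A, C) is completely observable.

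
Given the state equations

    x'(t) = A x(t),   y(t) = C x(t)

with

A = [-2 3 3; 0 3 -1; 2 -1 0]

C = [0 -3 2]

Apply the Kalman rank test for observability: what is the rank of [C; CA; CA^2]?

3

CA = [[4, -11, 3]]
CA^2 = [[-2, -24, 23]]
Observability matrix O = [C; CA; CA^2] = [[0, -3, 2], [4, -11, 3], [-2, -24, 23]]
det(O) = 0·((-11)·23 - 3·(-24)) - (-3)·(4·23 - 3·(-2)) + 2·(4·(-24) - (-11)·(-2)) = 0·(-181) - (-3)·98 + 2·(-118) = 58 ≠ 0, so rank(O) = 3.
rank(O) = 3 = n, so the pair (A, C) is completely observable.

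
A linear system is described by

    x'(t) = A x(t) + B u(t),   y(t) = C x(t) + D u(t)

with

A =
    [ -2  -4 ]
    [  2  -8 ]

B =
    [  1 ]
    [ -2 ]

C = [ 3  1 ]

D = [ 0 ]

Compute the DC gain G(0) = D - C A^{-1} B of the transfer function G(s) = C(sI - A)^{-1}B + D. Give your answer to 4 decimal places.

G(0) = C(-A)^{-1}B + D = -C A^{-1} B + D.
det A = 24, so A^{-1} = (1/24)·adj(A) = [[-1/3, 1/6], [-1/12, -1/12]]
A^{-1} B = [-2/3, 1/12]^T
C A^{-1} B = -23/12
G(0) = D - C A^{-1} B = 0 - (-23/12) = 23/12 ≈ 1.9167

1.9167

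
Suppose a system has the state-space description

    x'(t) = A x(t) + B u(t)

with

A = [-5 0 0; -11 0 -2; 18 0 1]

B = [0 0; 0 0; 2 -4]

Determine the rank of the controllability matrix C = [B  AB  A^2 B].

2

AB = [[0, 0], [-4, 8], [2, -4]]
A^2B = [[0, 0], [-4, 8], [2, -4]]
Controllability matrix C = [B  AB  A^2B] = [[0, 0, 0, 0, 0, 0], [0, 0, -4, 8, -4, 8], [2, -4, 2, -4, 2, -4]]
Row 1 of C is identically zero, so rank(C) ≤ 2.
The 2×2 minor from rows 2, 3, columns 1, 3 is 0·2 - (-4)·2 = 0 - (-8) = 8 ≠ 0, so rank(C) = 2.
rank(C) = 2 < n = 3, so the pair (A, B) is not completely controllable.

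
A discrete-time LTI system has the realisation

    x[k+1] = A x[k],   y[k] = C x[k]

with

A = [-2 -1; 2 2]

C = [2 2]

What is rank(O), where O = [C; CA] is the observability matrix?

2

CA = [[0, 2]]
Observability matrix O = [C; CA] = [[2, 2], [0, 2]]
det(O) = 2·2 - 2·0 = 4 - 0 = 4 ≠ 0, so rank(O) = 2.
rank(O) = 2 = n, so the pair (A, C) is completely observable.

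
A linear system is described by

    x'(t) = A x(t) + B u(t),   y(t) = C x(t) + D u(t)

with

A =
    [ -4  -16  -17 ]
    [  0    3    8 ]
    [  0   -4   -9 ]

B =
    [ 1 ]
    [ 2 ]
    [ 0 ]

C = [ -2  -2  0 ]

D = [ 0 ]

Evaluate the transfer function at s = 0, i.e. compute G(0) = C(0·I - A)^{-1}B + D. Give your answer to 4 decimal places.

G(0) = C(-A)^{-1}B + D = -C A^{-1} B + D.
det A = -20, so A^{-1} = (1/-20)·adj(A) = [[-1/4, 19/5, 77/20], [0, -9/5, -8/5], [0, 4/5, 3/5]]
A^{-1} B = [147/20, -18/5, 8/5]^T
C A^{-1} B = -15/2
G(0) = D - C A^{-1} B = 0 - (-15/2) = 15/2 ≈ 7.5000

7.5000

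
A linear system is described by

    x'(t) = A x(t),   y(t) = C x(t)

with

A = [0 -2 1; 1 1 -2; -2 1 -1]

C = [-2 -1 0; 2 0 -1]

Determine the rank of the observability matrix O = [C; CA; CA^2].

CA = [[-1, 3, 0], [2, -5, 3]]
CA^2 = [[3, 5, -7], [-11, -6, 9]]
Observability matrix O = [C; CA; CA^2] = [[-2, -1, 0], [2, 0, -1], [-1, 3, 0], [2, -5, 3], [3, 5, -7], [-11, -6, 9]]
Take the 3×3 submatrix of O formed by rows 1, 2, 3: [[-2, -1, 0], [2, 0, -1], [-1, 3, 0]]. Its determinant is (-2)·(0·0 - (-1)·3) - (-1)·(2·0 - (-1)·(-1)) + 0·(2·3 - 0·(-1)) = (-2)·3 - (-1)·(-1) + 0·6 = -7 ≠ 0.
So rank(O) ≥ 3; since O has 3 columns, rank(O) = 3.
rank(O) = 3 = n, so the pair (A, C) is completely observable.

3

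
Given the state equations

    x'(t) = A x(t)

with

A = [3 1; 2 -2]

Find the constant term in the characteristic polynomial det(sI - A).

For a 2×2 matrix, det(sI - A) = s^2 - (tr A)s + det A.
tr A = 1, det A = -8.
So p(s) = s^2 - s - 8.
The constant term is -8.

-8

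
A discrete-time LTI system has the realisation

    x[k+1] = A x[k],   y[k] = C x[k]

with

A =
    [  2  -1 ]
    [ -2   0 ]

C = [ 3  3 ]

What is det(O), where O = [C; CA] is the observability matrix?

-9

CA = [[0, -3]]
Observability matrix O = [C; CA] = [[3, 3], [0, -3]]
det(O) = 3·(-3) - 3·0 = -9 - 0 = -9
Since det(O) ≠ 0, rank(O) = 2 and the system is completely observable.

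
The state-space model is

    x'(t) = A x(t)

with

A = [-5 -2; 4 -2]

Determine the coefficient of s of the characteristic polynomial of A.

7

For a 2×2 matrix, det(sI - A) = s^2 - (tr A)s + det A.
tr A = -7, det A = 18.
So p(s) = s^2 + 7s + 18.
The coefficient of s is 7.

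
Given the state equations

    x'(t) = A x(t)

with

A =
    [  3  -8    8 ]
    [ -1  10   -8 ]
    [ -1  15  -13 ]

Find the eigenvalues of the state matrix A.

-5, 2, 3

det(sI - A) = s^3 - (tr A)s^2 + (M11 + M22 + M33)s - det A, where Mii is the 2×2 principal minor of A obtained by deleting row i and column i.
tr A = 3 + 10 + (-13) = 0; M11 = 10·(-13) - (-8)·15 = -130 - (-120) = -10; M22 = 3·(-13) - 8·(-1) = -39 - (-8) = -31; M33 = 3·10 - (-8)·(-1) = 30 - 8 = 22; sum of minors = -19.
det A = 3·(10·(-13) - (-8)·15) - (-8)·((-1)·(-13) - (-8)·(-1)) + 8·((-1)·15 - 10·(-1)) = 3·(-10) - (-8)·5 + 8·(-5) = -30.
So p(s) = det(sI - A) = s^3 - 19s + 30.
Rational-root test: any integer root divides 30. Testing small divisors, s = 2 works: p(2) = 8 + 0 + (-38) + 30 = 0, so (s - 2) is a factor.
Dividing, p(s) = (s - 2)(s^2 + 2s - 15).
Factor s^2 + 2s - 15: two numbers with sum -2 and product -15 are 3 and -5, so s^2 + 2s - 15 = (s - 3)(s + 5).
Hence p(s) = (s - 3) (s - 2) (s + 5), with roots -5, 2, 3.
At least one eigenvalue has non-negative real part, so the system is not asymptotically stable.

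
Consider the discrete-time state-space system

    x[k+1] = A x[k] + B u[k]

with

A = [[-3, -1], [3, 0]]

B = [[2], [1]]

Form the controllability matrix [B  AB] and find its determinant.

19

AB = [[-7], [6]]
Controllability matrix C = [B  AB] = [[2, -7], [1, 6]]
det(C) = 2·6 - (-7)·1 = 12 - (-7) = 19
Since det(C) ≠ 0, rank(C) = 2 and the system is completely controllable.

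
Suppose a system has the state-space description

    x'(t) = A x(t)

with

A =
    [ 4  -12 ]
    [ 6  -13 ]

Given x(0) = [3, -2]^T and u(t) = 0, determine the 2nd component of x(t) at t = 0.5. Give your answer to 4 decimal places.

1.6463

det(sI - A) = s^2 - (tr A)s + det A, with tr A = 4 + (-13) = -9 and det A = 4·(-13) - (-12)·6 = -52 - (-72) = 20.
So p(s) = det(sI - A) = s^2 + 9s + 20.
Factor s^2 + 9s + 20: two numbers with sum -9 and product 20 are -4 and -5, so s^2 + 9s + 20 = (s + 4)(s + 5).
Hence p(s) = (s + 4) (s + 5), with roots -5, -4.
The eigenvalues -5, -4 are distinct and real, so A is diagonalisable and x(t) = e^{At} x(0) = V diag(e^{λ_i t}) V^{-1} x(0), where the columns of V are the eigenvectors.
λ = -5: A - (-5)I = [[9, -12], [6, -8]]. Row 1 gives 9·v1 + (-12)·v2 = 0, so take v_1 = [-4, -3]^T.
λ = -4: A - (-4)I = [[8, -12], [6, -9]]. Row 1 gives 8·v1 + (-12)·v2 = 0, so take v_2 = [-3, -2]^T.
V = [v_1 v_2] = [[-4, -3], [-3, -2]] has det V = -1, so V^{-1} = adj(V)/det V = [[2, -3], [-3, 4]].
Modal coordinates z(0) = V^{-1} x(0): 2·3 + (-3)·(-2) = 12; (-3)·3 + 4·(-2) = -17; so z(0) = [12, -17]^T.
x_2(t) = Σ_i (v_i)_2 · z_i(0) · e^{λ_i t} (row 2 of V times the modal terms).
x_2(0.5) = (-3)·12·e^{-5·0.5} + (-2)·(-17)·e^{-4·0.5} = (-36)·0.082085 + 34·0.135335 = 1.6463.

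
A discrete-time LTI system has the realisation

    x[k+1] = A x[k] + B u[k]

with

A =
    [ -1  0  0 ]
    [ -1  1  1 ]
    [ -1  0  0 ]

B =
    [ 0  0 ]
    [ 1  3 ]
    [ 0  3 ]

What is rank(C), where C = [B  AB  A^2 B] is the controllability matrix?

AB = [[0, 0], [1, 6], [0, 0]]
A^2B = [[0, 0], [1, 6], [0, 0]]
Controllability matrix C = [B  AB  A^2B] = [[0, 0, 0, 0, 0, 0], [1, 3, 1, 6, 1, 6], [0, 3, 0, 0, 0, 0]]
Row 1 of C is identically zero, so rank(C) ≤ 2.
The 2×2 minor from rows 2, 3, columns 1, 2 is 1·3 - 3·0 = 3 - 0 = 3 ≠ 0, so rank(C) = 2.
rank(C) = 2 < n = 3, so the pair (A, B) is not completely controllable.

2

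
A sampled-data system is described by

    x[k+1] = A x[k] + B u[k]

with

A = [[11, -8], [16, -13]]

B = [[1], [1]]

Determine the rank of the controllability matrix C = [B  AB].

AB = [[3], [3]]
Controllability matrix C = [B  AB] = [[1, 3], [1, 3]]
Every column of C is a scalar multiple of column 1 = [1, 1] (multipliers 1, 3), so the columns span a one-dimensional space.
C ≠ 0, hence rank(C) = 1.
rank(C) = 1 < n = 2, so the pair (A, B) is not completely controllable.

1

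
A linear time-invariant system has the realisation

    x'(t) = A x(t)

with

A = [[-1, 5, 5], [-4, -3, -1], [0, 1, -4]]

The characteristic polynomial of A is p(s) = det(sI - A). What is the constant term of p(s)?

113

Expand det(sI - A) for the 3×3 matrix.
p(s) = s^3 + 8s^2 + 40s + 113.
(Check: constant term = det(-A) = (-1)^3 det A = 113; coefficient of s^2 = -tr A = 8.)
The constant term is 113.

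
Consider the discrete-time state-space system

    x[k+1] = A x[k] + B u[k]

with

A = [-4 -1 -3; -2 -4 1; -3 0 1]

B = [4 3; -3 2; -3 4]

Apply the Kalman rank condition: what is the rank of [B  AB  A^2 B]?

3

AB = [[-4, -26], [1, -10], [-15, -5]]
A^2B = [[60, 129], [-11, 87], [-3, 73]]
Controllability matrix C = [B  AB  A^2B] = [[4, 3, -4, -26, 60, 129], [-3, 2, 1, -10, -11, 87], [-3, 4, -15, -5, -3, 73]]
Take the 3×3 submatrix of C formed by columns 1, 2, 3: [[4, 3, -4], [-3, 2, 1], [-3, 4, -15]]. Its determinant is 4·(2·(-15) - 1·4) - 3·((-3)·(-15) - 1·(-3)) + (-4)·((-3)·4 - 2·(-3)) = 4·(-34) - 3·48 + (-4)·(-6) = -256 ≠ 0.
So rank(C) ≥ 3; since C has 3 rows, rank(C) = 3.
rank(C) = 3 = n, so the pair (A, B) is completely controllable.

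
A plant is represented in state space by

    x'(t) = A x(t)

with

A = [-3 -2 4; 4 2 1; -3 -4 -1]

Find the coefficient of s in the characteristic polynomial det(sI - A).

Expand det(sI - A) for the 3×3 matrix.
p(s) = s^3 + 2s^2 + 19s + 48.
(Check: constant term = det(-A) = (-1)^3 det A = 48; coefficient of s^2 = -tr A = 2.)
The coefficient of s is 19.

19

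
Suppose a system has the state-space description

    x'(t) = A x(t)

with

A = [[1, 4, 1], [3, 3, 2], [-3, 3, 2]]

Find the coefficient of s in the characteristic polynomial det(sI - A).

-4

Expand det(sI - A) for the 3×3 matrix.
p(s) = s^3 - 6s^2 - 4s + 30.
(Check: constant term = det(-A) = (-1)^3 det A = 30; coefficient of s^2 = -tr A = -6.)
The coefficient of s is -4.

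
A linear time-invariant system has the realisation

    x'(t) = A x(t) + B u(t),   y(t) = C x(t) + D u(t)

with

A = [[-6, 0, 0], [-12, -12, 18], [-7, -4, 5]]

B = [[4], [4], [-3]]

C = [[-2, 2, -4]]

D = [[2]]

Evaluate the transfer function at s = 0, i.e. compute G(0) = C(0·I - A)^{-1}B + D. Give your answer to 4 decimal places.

6.3333

G(0) = C(-A)^{-1}B + D = -C A^{-1} B + D.
det A = -72, so A^{-1} = (1/-72)·adj(A) = [[-1/6, 0, 0], [11/12, 5/12, -3/2], [1/2, 1/3, -1]]
A^{-1} B = [-2/3, 59/6, 19/3]^T
C A^{-1} B = -13/3
G(0) = D - C A^{-1} B = 2 - (-13/3) = 19/3 ≈ 6.3333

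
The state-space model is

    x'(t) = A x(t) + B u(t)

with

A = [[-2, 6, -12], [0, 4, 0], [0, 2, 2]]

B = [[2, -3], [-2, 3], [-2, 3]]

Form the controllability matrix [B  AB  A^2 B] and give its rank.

1

AB = [[8, -12], [-8, 12], [-8, 12]]
A^2B = [[32, -48], [-32, 48], [-32, 48]]
Controllability matrix C = [B  AB  A^2B] = [[2, -3, 8, -12, 32, -48], [-2, 3, -8, 12, -32, 48], [-2, 3, -8, 12, -32, 48]]
Every column of C is a scalar multiple of column 1 = [2, -2, -2] (multipliers 1, -3/2, 4, -6, 16, -24), so the columns span a one-dimensional space.
C ≠ 0, hence rank(C) = 1.
rank(C) = 1 < n = 3, so the pair (A, B) is not completely controllable.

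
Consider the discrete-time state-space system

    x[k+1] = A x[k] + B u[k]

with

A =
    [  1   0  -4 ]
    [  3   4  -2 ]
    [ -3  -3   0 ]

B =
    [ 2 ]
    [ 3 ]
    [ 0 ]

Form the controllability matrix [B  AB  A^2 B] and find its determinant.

-1350

AB = [[2], [18], [-15]]
A^2B = [[62], [108], [-60]]
Controllability matrix C = [B  AB  A^2B] = [[2, 2, 62], [3, 18, 108], [0, -15, -60]]
Expanding along the first row, det(C) = 2·(18·(-60) - 108·(-15)) - 2·(3·(-60) - 108·0) + 62·(3·(-15) - 18·0) = 2·540 - 2·(-180) + 62·(-45) = -1350
Since det(C) ≠ 0, rank(C) = 3 and the system is completely controllable.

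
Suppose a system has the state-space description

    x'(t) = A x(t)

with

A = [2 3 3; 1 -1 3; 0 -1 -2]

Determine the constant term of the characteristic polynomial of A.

-13

Expand det(sI - A) for the 3×3 matrix.
p(s) = s^3 + s^2 - 4s - 13.
(Check: constant term = det(-A) = (-1)^3 det A = -13; coefficient of s^2 = -tr A = 1.)
The constant term is -13.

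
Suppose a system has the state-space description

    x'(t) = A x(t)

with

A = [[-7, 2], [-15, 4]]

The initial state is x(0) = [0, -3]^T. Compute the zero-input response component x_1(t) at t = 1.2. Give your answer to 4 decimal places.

-1.2629

det(sI - A) = s^2 - (tr A)s + det A, with tr A = (-7) + 4 = -3 and det A = (-7)·4 - 2·(-15) = -28 - (-30) = 2.
So p(s) = det(sI - A) = s^2 + 3s + 2.
Factor s^2 + 3s + 2: two numbers with sum -3 and product 2 are -1 and -2, so s^2 + 3s + 2 = (s + 1)(s + 2).
Hence p(s) = (s + 1) (s + 2), with roots -2, -1.
The eigenvalues -2, -1 are distinct and real, so A is diagonalisable and x(t) = e^{At} x(0) = V diag(e^{λ_i t}) V^{-1} x(0), where the columns of V are the eigenvectors.
λ = -2: A - (-2)I = [[-5, 2], [-15, 6]]. Row 1 gives (-5)·v1 + 2·v2 = 0, so take v_1 = [-2, -5]^T.
λ = -1: A - (-1)I = [[-6, 2], [-15, 5]]. Row 1 gives (-6)·v1 + 2·v2 = 0, so take v_2 = [1, 3]^T.
V = [v_1 v_2] = [[-2, 1], [-5, 3]] has det V = -1, so V^{-1} = adj(V)/det V = [[-3, 1], [-5, 2]].
Modal coordinates z(0) = V^{-1} x(0): (-3)·0 + 1·(-3) = -3; (-5)·0 + 2·(-3) = -6; so z(0) = [-3, -6]^T.
x_1(t) = Σ_i (v_i)_1 · z_i(0) · e^{λ_i t} (row 1 of V times the modal terms).
x_1(1.2) = (-2)·(-3)·e^{-2·1.2} + 1·(-6)·e^{-1·1.2} = 6·0.090718 + (-6)·0.301194 = -1.2629.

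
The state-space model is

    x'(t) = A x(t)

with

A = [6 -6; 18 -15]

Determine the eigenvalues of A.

det(sI - A) = s^2 - (tr A)s + det A, with tr A = 6 + (-15) = -9 and det A = 6·(-15) - (-6)·18 = -90 - (-108) = 18.
So p(s) = det(sI - A) = s^2 + 9s + 18.
Factor s^2 + 9s + 18: two numbers with sum -9 and product 18 are -3 and -6, so s^2 + 9s + 18 = (s + 3)(s + 6).
Hence p(s) = (s + 3) (s + 6), with roots -6, -3.
All eigenvalues have negative real part, so the system is asymptotically stable.

-6, -3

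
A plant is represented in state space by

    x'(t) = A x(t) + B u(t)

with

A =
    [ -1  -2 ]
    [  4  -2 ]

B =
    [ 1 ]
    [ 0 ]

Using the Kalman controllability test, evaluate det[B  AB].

4

AB = [[-1], [4]]
Controllability matrix C = [B  AB] = [[1, -1], [0, 4]]
det(C) = 1·4 - (-1)·0 = 4 - 0 = 4
Since det(C) ≠ 0, rank(C) = 2 and the system is completely controllable.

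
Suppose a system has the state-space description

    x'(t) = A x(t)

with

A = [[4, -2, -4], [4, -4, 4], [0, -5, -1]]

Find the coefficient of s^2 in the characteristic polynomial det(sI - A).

1

Expand det(sI - A) for the 3×3 matrix.
p(s) = s^3 + s^2 + 12s - 168.
(Check: constant term = det(-A) = (-1)^3 det A = -168; coefficient of s^2 = -tr A = 1.)
The coefficient of s^2 is 1.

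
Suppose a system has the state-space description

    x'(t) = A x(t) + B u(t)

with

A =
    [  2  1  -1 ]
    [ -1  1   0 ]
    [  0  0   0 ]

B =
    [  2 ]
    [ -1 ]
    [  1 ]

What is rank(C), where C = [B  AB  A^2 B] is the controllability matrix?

AB = [[2], [-3], [0]]
A^2B = [[1], [-5], [0]]
Controllability matrix C = [B  AB  A^2B] = [[2, 2, 1], [-1, -3, -5], [1, 0, 0]]
det(C) = 2·((-3)·0 - (-5)·0) - 2·((-1)·0 - (-5)·1) + 1·((-1)·0 - (-3)·1) = 2·0 - 2·5 + 1·3 = -7 ≠ 0, so rank(C) = 3.
rank(C) = 3 = n, so the pair (A, B) is completely controllable.

3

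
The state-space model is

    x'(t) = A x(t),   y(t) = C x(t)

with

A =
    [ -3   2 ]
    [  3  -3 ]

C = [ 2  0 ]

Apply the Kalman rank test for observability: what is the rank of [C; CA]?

2

CA = [[-6, 4]]
Observability matrix O = [C; CA] = [[2, 0], [-6, 4]]
det(O) = 2·4 - 0·(-6) = 8 - 0 = 8 ≠ 0, so rank(O) = 2.
rank(O) = 2 = n, so the pair (A, C) is completely observable.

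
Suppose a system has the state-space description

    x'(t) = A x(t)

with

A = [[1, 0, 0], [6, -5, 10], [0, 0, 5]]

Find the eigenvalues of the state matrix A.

det(sI - A) = s^3 - (tr A)s^2 + (M11 + M22 + M33)s - det A, where Mii is the 2×2 principal minor of A obtained by deleting row i and column i.
tr A = 1 + (-5) + 5 = 1; M11 = (-5)·5 - 10·0 = -25 - 0 = -25; M22 = 1·5 - 0·0 = 5 - 0 = 5; M33 = 1·(-5) - 0·6 = -5 - 0 = -5; sum of minors = -25.
det A = 1·((-5)·5 - 10·0) - 0·(6·5 - 10·0) + 0·(6·0 - (-5)·0) = 1·(-25) - 0·30 + 0·0 = -25.
So p(s) = det(sI - A) = s^3 - s^2 - 25s + 25.
Rational-root test: any integer root divides 25. Testing small divisors, s = 1 works: p(1) = 1 + (-1) + (-25) + 25 = 0, so (s - 1) is a factor.
Dividing, p(s) = (s - 1)(s^2 - 25).
Factor s^2 - 25: two numbers with sum 0 and product -25 are 5 and -5, so s^2 - 25 = (s - 5)(s + 5).
Hence p(s) = (s - 5) (s - 1) (s + 5), with roots -5, 1, 5.
At least one eigenvalue has non-negative real part, so the system is not asymptotically stable.

-5, 1, 5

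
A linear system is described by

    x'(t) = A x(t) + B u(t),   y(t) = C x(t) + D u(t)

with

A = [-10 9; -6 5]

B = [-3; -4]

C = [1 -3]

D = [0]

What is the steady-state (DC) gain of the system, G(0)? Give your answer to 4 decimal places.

G(0) = C(-A)^{-1}B + D = -C A^{-1} B + D.
det A = 4, so A^{-1} = (1/4)·adj(A) = [[5/4, -9/4], [3/2, -5/2]]
A^{-1} B = [21/4, 11/2]^T
C A^{-1} B = -45/4
G(0) = D - C A^{-1} B = 0 - (-45/4) = 45/4 ≈ 11.2500

11.2500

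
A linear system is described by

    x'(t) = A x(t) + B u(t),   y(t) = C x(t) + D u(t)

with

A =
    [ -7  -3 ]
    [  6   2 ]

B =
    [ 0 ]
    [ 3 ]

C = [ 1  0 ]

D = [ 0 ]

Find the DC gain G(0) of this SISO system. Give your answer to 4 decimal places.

-2.2500

G(0) = C(-A)^{-1}B + D = -C A^{-1} B + D.
det A = 4, so A^{-1} = (1/4)·adj(A) = [[1/2, 3/4], [-3/2, -7/4]]
A^{-1} B = [9/4, -21/4]^T
C A^{-1} B = 9/4
G(0) = D - C A^{-1} B = 0 - (9/4) = -9/4 ≈ -2.2500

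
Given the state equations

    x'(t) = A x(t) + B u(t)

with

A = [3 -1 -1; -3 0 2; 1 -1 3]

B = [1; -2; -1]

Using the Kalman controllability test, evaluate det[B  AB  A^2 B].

AB = [[6], [-5], [0]]
A^2B = [[23], [-18], [11]]
Controllability matrix C = [B  AB  A^2B] = [[1, 6, 23], [-2, -5, -18], [-1, 0, 11]]
Expanding along the first row, det(C) = 1·((-5)·11 - (-18)·0) - 6·((-2)·11 - (-18)·(-1)) + 23·((-2)·0 - (-5)·(-1)) = 1·(-55) - 6·(-40) + 23·(-5) = 70
Since det(C) ≠ 0, rank(C) = 3 and the system is completely controllable.

70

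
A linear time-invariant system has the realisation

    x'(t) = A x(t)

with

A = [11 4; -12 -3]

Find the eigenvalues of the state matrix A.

det(sI - A) = s^2 - (tr A)s + det A, with tr A = 11 + (-3) = 8 and det A = 11·(-3) - 4·(-12) = -33 - (-48) = 15.
So p(s) = det(sI - A) = s^2 - 8s + 15.
Factor s^2 - 8s + 15: two numbers with sum 8 and product 15 are 5 and 3, so s^2 - 8s + 15 = (s - 5)(s - 3).
Hence p(s) = (s - 5) (s - 3), with roots 3, 5.
At least one eigenvalue has non-negative real part, so the system is not asymptotically stable.

3, 5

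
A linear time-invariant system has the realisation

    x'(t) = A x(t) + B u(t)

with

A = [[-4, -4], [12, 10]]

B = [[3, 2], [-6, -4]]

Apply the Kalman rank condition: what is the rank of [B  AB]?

AB = [[12, 8], [-24, -16]]
Controllability matrix C = [B  AB] = [[3, 2, 12, 8], [-6, -4, -24, -16]]
Every column of C is a scalar multiple of column 1 = [3, -6] (multipliers 1, 2/3, 4, 8/3), so the columns span a one-dimensional space.
C ≠ 0, hence rank(C) = 1.
rank(C) = 1 < n = 2, so the pair (A, B) is not completely controllable.

1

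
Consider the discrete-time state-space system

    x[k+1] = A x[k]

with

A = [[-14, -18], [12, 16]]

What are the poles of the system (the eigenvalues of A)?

-2, 4

det(zI - A) = z^2 - (tr A)z + det A, with tr A = (-14) + 16 = 2 and det A = (-14)·16 - (-18)·12 = -224 - (-216) = -8.
So p(z) = det(zI - A) = z^2 - 2z - 8.
Factor z^2 - 2z - 8: two numbers with sum 2 and product -8 are 4 and -2, so z^2 - 2z - 8 = (z - 4)(z + 2).
Hence p(z) = (z - 4) (z + 2), with roots -2, 4.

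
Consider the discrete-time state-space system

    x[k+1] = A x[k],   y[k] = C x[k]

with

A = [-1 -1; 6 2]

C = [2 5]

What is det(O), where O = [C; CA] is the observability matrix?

-124

CA = [[28, 8]]
Observability matrix O = [C; CA] = [[2, 5], [28, 8]]
det(O) = 2·8 - 5·28 = 16 - 140 = -124
Since det(O) ≠ 0, rank(O) = 2 and the system is completely observable.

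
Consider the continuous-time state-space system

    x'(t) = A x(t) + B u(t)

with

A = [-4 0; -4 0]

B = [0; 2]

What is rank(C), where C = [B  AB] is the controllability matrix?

AB = [[0], [0]]
Controllability matrix C = [B  AB] = [[0, 0], [2, 0]]
Every column of C is a scalar multiple of column 1 = [0, 2] (multipliers 1, 0), so the columns span a one-dimensional space.
C ≠ 0, hence rank(C) = 1.
rank(C) = 1 < n = 2, so the pair (A, B) is not completely controllable.

1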